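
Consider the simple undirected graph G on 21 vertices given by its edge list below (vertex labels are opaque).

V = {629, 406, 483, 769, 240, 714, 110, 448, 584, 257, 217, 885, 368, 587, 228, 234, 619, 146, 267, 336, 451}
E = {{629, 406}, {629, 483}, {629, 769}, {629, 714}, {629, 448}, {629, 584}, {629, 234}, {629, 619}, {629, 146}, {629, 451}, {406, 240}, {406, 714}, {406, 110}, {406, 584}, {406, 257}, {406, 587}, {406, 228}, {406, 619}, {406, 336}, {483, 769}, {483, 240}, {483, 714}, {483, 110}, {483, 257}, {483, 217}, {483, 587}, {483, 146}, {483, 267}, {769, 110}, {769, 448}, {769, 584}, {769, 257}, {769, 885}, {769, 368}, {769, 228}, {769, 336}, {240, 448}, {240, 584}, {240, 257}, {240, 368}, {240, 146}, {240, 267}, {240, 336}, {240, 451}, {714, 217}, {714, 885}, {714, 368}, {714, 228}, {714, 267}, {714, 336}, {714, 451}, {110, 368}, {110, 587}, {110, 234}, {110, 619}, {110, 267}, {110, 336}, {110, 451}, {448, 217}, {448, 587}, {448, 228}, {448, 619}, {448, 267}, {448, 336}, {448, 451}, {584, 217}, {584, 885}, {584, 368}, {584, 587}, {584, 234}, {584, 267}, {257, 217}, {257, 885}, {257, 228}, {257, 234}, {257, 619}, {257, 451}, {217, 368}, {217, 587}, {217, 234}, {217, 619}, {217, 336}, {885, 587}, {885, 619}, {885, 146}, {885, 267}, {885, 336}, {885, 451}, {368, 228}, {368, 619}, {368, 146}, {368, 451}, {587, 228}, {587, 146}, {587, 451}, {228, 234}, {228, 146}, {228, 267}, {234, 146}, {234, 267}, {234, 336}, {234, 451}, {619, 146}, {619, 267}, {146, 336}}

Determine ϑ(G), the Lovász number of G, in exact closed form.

6

Vertex 451 has 10 neighbors: 629, 240, 714, 110, 448, 257, 885, 368, 587, 234.
deg(368) = 10; N(368) = {769, 240, 714, 110, 584, 217, 228, 619, 146, 451}.
Vertex 629 has 10 neighbors: 406, 483, 769, 714, 448, 584, 234, 619, 146, 451.
N(228) = {406, 769, 714, 448, 257, 368, 587, 234, 146, 267}, |N(228)| = 10.
Every vertex has degree 10 (N=21); Kneser-type, 2-subsets of [7].
The 3 distinct eigenvalues: [10.0, 1.0, -4.0].
ϑ = −N·λ_min/(λ_max−λ_min) = −21·(-4)/(10−(-4)) = 6.
ϑ(G) ≈ 6.0000000.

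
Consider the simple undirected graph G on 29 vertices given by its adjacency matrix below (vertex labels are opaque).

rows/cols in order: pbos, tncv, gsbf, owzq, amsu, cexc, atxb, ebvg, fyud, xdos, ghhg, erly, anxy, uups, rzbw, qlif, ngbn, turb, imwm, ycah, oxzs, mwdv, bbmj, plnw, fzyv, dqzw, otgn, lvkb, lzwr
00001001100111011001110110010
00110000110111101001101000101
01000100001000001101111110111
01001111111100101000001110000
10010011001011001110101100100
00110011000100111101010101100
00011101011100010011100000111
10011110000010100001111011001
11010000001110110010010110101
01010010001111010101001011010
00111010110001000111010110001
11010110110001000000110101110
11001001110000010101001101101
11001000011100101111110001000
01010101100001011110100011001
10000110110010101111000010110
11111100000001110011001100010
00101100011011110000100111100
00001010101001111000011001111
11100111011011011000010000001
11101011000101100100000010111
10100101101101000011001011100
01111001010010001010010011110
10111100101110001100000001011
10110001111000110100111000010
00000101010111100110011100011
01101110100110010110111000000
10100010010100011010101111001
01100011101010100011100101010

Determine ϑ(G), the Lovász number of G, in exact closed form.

sqrt(29)

Vertex ngbn has 14 neighbors: pbos, tncv, gsbf, owzq, amsu, cexc, uups, rzbw, qlif, imwm, ycah, bbmj, plnw, lvkb.
N(anxy) = {pbos, tncv, amsu, ebvg, fyud, xdos, qlif, turb, ycah, bbmj, plnw, dqzw, otgn, lzwr}, |N(anxy)| = 14.
Vertex atxb has 14 neighbors: owzq, amsu, cexc, ebvg, xdos, ghhg, erly, qlif, imwm, ycah, oxzs, otgn, lvkb, lzwr.
deg(plnw) = 14; N(plnw) = {pbos, gsbf, owzq, amsu, cexc, fyud, ghhg, erly, anxy, ngbn, turb, dqzw, lvkb, lzwr}.
29-vertex 14-regular graph: strongly regular (29,14,6,7).
The 3 distinct eigenvalues: [14.0, 2.193, -3.193].
Lovász: ϑ = −29(-sqrt(29)/2 - 1/2)/(14+-(-sqrt(29)/2 - 1/2)) = sqrt(29).
ϑ(G) ≈ 5.385165.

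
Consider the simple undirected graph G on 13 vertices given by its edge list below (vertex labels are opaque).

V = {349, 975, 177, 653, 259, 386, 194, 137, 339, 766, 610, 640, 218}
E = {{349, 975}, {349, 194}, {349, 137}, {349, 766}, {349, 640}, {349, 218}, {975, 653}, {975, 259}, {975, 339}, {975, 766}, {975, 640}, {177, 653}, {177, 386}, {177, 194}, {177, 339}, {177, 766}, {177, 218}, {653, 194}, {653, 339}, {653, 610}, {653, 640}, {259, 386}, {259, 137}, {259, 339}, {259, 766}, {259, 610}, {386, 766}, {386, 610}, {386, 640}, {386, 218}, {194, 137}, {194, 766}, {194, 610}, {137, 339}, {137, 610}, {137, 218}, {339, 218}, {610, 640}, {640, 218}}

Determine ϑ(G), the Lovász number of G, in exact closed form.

deg(259) = 6; N(259) = {975, 386, 137, 339, 766, 610}.
N(194) = {349, 177, 653, 137, 766, 610}, |N(194)| = 6.
deg(653) = 6; N(653) = {975, 177, 194, 339, 610, 640}.
deg(640) = 6; N(640) = {349, 975, 653, 386, 610, 218}.
13-vertex 6-regular graph: strongly regular (13,6,2,3).
The 3 distinct eigenvalues: [6.0, 1.30278, -2.30278].
ϑ = −N·λ_min/(λ_max−λ_min) = −13·(-sqrt(13)/2 - 1/2)/(6−(-sqrt(13)/2 - 1/2)) = sqrt(13).
= 3.60555128… (decimal).

sqrt(13)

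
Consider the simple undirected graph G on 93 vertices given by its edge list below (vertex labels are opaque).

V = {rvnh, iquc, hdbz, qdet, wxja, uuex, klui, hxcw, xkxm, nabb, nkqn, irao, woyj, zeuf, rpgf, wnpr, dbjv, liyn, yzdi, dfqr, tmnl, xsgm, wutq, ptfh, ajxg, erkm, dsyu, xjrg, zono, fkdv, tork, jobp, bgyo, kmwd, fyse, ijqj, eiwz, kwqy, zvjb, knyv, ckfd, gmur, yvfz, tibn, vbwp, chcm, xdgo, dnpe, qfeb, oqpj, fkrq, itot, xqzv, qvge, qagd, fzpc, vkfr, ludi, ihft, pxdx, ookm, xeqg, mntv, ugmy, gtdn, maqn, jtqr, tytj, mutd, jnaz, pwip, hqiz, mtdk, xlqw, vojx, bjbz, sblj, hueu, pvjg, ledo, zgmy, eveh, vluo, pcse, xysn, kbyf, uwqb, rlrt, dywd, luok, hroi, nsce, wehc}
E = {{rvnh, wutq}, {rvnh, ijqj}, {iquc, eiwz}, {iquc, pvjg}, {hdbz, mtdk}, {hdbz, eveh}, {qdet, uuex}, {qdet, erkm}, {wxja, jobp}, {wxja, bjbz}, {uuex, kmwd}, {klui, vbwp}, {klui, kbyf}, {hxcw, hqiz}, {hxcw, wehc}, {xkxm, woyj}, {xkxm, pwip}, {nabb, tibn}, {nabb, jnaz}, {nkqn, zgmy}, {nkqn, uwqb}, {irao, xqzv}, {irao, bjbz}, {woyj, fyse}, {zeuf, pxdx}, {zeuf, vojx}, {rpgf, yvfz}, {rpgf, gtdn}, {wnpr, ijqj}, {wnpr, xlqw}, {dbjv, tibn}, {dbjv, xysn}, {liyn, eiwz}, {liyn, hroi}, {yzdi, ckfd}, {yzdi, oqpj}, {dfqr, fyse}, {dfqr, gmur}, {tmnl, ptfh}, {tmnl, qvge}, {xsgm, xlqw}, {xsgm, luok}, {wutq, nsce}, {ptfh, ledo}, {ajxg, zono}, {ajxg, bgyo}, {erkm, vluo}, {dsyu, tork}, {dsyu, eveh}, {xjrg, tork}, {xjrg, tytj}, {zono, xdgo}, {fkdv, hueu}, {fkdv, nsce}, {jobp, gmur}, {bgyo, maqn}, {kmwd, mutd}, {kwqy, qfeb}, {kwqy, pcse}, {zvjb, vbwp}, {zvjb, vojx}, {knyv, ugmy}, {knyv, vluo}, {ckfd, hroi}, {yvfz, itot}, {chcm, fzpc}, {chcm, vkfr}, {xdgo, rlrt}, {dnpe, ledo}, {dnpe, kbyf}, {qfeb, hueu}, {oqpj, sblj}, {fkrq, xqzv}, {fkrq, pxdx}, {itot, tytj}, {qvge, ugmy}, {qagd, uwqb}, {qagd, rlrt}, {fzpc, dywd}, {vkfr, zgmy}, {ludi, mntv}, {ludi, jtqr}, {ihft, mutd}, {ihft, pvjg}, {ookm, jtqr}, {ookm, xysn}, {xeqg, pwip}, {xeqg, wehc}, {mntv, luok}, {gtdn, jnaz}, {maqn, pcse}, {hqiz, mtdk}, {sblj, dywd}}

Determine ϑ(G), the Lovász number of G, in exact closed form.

93*cos(pi/93)/(cos(pi/93) + 1)

N(vkfr) = {chcm, zgmy}, |N(vkfr)| = 2.
N(irao) = {xqzv, bjbz}, |N(irao)| = 2.
Vertex ihft has 2 neighbors: mutd, pvjg.
deg(yvfz) = 2; N(yvfz) = {rpgf, itot}.
93-vertex 2-regular graph: this is C_{93}, the 93-cycle.
The 47 distinct eigenvalues: [2.0, 1.9954, 1.9818, 1.9591, 1.9274, 1.887, 1.8379, 1.7805, 1.7149, 1.6415, 1.5606, 1.4727, 1.3779, 1.2769, 1.1701, 1.0579, 0.9409, 0.8196, 0.6946, 0.5664, 0.4356, 0.3029, 0.1687, 0.0338, -0.1013, -0.2359, -0.3695, -0.5013, -0.6309, -0.7576, -0.8808, -1.0, -1.1146, -1.2242, -1.3282, -1.4261, -1.5175, -1.602, -1.6792, -1.7487, -1.8102, -1.8635, -1.9083, -1.9443, -1.9715, -1.9897, -1.9989].
ϑ = −N·λ_min/(λ_max−λ_min) = −93·(-2*cos(pi/93))/(2−(-2*cos(pi/93))) = 93*cos(pi/93)/(cos(pi/93) + 1).
Numerically 46.486732.
Lovász sandwich 46 ≤ 93*cos(pi/93)/(cos(pi/93) + 1) ≤ 47: both strict.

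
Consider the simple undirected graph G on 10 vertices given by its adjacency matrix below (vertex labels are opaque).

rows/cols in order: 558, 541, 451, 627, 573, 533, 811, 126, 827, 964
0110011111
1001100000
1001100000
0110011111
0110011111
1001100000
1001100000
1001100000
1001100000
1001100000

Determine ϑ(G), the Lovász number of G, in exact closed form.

N(451) = {558, 627, 573}, |N(451)| = 3.
deg(558) = 7; N(558) = {541, 451, 533, 811, 126, 827, 964}.
deg(964) = 3; N(964) = {558, 627, 573}.
Vertex 541 has 3 neighbors: 558, 627, 573.
Complete 2-partite, parts [7, 3]: perfect, ϑ = α = 7.
ϑ(G) ≈ 7.00000.
Lovász sandwich 7 ≤ 7 ≤ 7: collapsed.

7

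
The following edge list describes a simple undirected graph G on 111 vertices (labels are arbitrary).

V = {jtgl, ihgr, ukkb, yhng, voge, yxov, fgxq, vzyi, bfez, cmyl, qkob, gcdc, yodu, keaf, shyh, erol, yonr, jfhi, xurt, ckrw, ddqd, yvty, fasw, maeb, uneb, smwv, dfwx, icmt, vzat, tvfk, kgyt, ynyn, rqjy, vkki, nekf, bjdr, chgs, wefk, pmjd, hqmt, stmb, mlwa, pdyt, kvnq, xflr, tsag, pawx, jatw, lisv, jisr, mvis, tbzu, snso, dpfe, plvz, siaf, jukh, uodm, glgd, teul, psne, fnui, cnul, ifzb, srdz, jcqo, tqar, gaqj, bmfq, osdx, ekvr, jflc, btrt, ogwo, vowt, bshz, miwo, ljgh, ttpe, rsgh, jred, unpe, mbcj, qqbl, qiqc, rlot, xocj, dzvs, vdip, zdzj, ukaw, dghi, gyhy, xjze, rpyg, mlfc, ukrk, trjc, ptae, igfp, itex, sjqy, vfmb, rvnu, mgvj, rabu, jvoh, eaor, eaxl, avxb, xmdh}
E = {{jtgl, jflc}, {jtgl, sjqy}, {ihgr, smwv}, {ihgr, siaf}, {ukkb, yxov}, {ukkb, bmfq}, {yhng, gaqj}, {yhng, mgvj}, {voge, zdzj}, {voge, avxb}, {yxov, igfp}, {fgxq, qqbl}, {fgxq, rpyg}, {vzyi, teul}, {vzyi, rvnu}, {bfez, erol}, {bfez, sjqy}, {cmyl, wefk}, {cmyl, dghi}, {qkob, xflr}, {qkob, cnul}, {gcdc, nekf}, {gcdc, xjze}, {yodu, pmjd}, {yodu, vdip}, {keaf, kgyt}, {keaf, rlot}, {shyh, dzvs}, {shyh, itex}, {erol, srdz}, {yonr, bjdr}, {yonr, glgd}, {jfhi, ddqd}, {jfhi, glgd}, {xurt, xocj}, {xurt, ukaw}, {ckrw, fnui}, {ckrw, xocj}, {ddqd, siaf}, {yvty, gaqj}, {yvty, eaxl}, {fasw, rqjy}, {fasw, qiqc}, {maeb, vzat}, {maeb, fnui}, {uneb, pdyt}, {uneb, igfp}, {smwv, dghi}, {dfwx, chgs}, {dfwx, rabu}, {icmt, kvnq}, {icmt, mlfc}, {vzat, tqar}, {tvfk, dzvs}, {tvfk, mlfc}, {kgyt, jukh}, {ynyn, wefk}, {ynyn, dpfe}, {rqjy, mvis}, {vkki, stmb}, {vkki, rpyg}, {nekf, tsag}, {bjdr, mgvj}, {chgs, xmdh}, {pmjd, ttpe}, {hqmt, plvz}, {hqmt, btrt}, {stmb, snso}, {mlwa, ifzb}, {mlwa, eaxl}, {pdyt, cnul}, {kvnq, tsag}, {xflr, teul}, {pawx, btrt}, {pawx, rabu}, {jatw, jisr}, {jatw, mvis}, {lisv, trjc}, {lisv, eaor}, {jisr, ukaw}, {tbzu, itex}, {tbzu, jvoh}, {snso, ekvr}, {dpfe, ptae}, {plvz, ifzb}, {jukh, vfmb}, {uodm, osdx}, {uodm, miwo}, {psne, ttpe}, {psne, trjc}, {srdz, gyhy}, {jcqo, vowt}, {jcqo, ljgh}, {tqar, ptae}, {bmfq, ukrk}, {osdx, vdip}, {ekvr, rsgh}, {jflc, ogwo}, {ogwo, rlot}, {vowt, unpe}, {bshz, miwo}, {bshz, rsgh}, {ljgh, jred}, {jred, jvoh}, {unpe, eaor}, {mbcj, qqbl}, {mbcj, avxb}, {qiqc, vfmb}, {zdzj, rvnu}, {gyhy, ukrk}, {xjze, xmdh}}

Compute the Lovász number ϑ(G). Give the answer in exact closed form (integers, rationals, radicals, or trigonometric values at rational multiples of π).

111*cos(pi/111)/(cos(pi/111) + 1)

Vertex wefk has 2 neighbors: cmyl, ynyn.
deg(jflc) = 2; N(jflc) = {jtgl, ogwo}.
N(gcdc) = {nekf, xjze}, |N(gcdc)| = 2.
Vertex bmfq has 2 neighbors: ukkb, ukrk.
2-regular, N=111; this is C_{111}, the 111-cycle.
A has 56 distinct eigenvalues ≈ [2.0, 1.9968, 1.9872, 1.97123, 1.94895, 1.92043, 1.88575, 1.84504, 1.79841, 1.74603, 1.68805, 1.62466, 1.55607, 1.4825, 1.40417, 1.32135, 1.23429, 1.14329, 1.04861, 0.95058, 0.84951, 0.74571, 0.63953, 0.53129, 0.42136, 0.31007, 0.19779, 0.08488, -0.0283, -0.1414, -0.25404, -0.36586, -0.47652, -0.58565, -0.6929, -0.79793, -0.90041, -1.0, -1.09639, -1.18927, -1.27833, -1.36331, -1.44391, -1.51989, -1.591, -1.65702, -1.71773, -1.77293, -1.82246, -1.86614, -1.90385, -1.93547, -1.96088, -1.98001, -1.99279, -1.9992].
Lovász (edge-transitive): ϑ = −111·(-2*cos(pi/111))/((2)−(-2*cos(pi/111))) = 111*cos(pi/111)/(cos(pi/111) + 1).
ϑ(G) ≈ 55.4888841.
Lovász sandwich 55 ≤ 111*cos(pi/111)/(cos(pi/111) + 1) ≤ 56: both strict.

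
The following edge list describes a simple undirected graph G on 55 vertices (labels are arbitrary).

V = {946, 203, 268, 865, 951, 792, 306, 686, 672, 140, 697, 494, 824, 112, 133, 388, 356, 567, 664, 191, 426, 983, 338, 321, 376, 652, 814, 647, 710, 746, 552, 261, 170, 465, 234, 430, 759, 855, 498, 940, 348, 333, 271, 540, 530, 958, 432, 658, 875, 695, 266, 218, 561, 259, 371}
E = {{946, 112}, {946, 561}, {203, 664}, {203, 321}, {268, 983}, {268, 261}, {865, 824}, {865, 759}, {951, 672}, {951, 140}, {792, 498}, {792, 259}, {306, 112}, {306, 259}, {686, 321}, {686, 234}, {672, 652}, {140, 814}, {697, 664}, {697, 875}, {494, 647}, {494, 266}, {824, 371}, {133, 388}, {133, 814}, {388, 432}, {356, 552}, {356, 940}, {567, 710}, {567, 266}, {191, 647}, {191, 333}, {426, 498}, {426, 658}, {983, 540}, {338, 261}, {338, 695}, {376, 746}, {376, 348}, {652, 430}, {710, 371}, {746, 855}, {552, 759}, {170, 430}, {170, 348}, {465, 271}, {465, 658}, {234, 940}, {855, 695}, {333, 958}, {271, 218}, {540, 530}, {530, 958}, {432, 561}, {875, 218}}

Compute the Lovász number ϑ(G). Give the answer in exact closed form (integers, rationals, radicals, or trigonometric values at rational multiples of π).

N(170) = {430, 348}, |N(170)| = 2.
deg(348) = 2; N(348) = {376, 170}.
N(261) = {268, 338}, |N(261)| = 2.
Vertex 958 has 2 neighbors: 333, 530.
Every vertex has degree 2 (N=55); connected 2-regular on 55 ⇒ C_{55}.
The 28 distinct eigenvalues: [2.0, 1.98696, 1.94802, 1.88369, 1.7948, 1.68251, 1.54828, 1.39388, 1.2213, 1.03279, 0.83083, 0.61803, 0.39718, 0.17115, -0.05711, -0.28463, -0.50844, -0.72562, -0.93333, -1.12889, -1.30972, -1.47348, -1.61803, -1.74149, -1.84225, -1.91899, -1.97071, -1.99674].
−55·(-2*cos(pi/55)) / ((2)−(-2*cos(pi/55))) = 55*cos(pi/55)/(cos(pi/55) + 1) = ϑ(G).
ϑ(G) ≈ 27.477556878.
α=27, χ(Ḡ)=28; ϑ=55*cos(pi/55)/(cos(pi/55) + 1) lies between (both strict).

55*cos(pi/55)/(cos(pi/55) + 1)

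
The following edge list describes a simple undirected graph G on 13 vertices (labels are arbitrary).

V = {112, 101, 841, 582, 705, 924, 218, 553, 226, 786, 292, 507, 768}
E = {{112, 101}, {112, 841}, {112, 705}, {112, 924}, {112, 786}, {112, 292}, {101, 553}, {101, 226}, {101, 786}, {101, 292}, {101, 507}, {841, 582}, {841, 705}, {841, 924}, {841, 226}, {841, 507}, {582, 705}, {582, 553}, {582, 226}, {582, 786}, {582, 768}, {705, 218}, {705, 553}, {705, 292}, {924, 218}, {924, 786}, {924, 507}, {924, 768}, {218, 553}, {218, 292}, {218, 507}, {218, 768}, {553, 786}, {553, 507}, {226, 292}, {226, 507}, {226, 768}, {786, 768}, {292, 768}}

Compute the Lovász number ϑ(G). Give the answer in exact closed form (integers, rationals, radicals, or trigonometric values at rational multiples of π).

N(218) = {705, 924, 553, 292, 507, 768}, |N(218)| = 6.
N(705) = {112, 841, 582, 218, 553, 292}, |N(705)| = 6.
deg(841) = 6; N(841) = {112, 582, 705, 924, 226, 507}.
N(226) = {101, 841, 582, 292, 507, 768}, |N(226)| = 6.
6-regular, N=13; SR(13,6,2,3) — a Paley graph.
The 3 distinct eigenvalues: [6.0, 1.303, -2.303].
λ_max=6, λ_min=-sqrt(13)/2 - 1/2; ϑ = −13·λ_min/(λ_max−λ_min) = sqrt(13).
Numerically 3.60555128.

sqrt(13)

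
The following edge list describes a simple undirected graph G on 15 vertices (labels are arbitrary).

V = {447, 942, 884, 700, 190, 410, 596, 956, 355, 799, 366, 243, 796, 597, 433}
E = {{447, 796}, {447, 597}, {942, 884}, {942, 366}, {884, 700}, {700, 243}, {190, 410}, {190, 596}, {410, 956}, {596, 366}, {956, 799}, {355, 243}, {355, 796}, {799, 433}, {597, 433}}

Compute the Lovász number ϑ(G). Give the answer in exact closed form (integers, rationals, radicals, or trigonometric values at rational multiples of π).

deg(596) = 2; N(596) = {190, 366}.
Vertex 447 has 2 neighbors: 796, 597.
N(190) = {410, 596}, |N(190)| = 2.
N(410) = {190, 956}, |N(410)| = 2.
Regular of degree 2 on 15 vertices: a single 15-cycle (edge-transitive).
The 8 distinct eigenvalues: [2.0, 1.827, 1.338, 0.618, -0.209, -1.0, -1.618, -1.956].
ϑ = −N·λ_min/(λ_max−λ_min) = −15·(-2*cos(pi/15))/(2−(-2*cos(pi/15))) = 15*cos(pi/15)/(cos(pi/15) + 1).
ϑ(G) ≈ 7.4171482.
Check 7 ≤ 15*cos(pi/15)/(cos(pi/15) + 1) ≤ 8: both strict.

15*cos(pi/15)/(cos(pi/15) + 1)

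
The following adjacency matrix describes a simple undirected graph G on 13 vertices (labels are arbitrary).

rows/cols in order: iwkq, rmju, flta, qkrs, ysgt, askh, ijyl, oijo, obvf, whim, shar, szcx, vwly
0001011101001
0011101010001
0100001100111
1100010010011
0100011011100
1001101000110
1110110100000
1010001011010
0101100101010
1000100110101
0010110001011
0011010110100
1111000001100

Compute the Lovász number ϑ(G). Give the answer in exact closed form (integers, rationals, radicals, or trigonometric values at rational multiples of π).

N(flta) = {rmju, ijyl, oijo, shar, szcx, vwly}, |N(flta)| = 6.
N(obvf) = {rmju, qkrs, ysgt, oijo, whim, szcx}, |N(obvf)| = 6.
Vertex askh has 6 neighbors: iwkq, qkrs, ysgt, ijyl, shar, szcx.
deg(iwkq) = 6; N(iwkq) = {qkrs, askh, ijyl, oijo, whim, vwly}.
Regular of degree 6 on 13 vertices: SR(13,6,2,3) — a Paley graph.
The 3 distinct eigenvalues: [6.0, 1.30278, -2.30278].
ϑ = −N·λ_min/(λ_max−λ_min) = −13·(-sqrt(13)/2 - 1/2)/(6−(-sqrt(13)/2 - 1/2)) = sqrt(13).
Numerically 3.6056.

sqrt(13)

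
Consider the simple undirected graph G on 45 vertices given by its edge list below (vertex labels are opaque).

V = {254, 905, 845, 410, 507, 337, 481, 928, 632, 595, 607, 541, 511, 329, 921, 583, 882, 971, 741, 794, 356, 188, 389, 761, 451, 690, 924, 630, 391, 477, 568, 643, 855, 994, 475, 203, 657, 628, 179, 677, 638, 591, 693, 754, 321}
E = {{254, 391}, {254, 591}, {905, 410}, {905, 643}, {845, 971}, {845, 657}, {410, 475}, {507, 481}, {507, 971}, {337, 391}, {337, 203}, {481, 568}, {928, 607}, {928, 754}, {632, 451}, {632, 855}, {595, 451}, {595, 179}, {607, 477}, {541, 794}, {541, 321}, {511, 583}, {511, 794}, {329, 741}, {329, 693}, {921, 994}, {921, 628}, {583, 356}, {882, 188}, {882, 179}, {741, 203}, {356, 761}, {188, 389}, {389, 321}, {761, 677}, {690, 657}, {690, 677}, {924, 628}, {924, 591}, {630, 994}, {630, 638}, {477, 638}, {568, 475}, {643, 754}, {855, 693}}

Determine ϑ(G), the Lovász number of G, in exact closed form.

Vertex 677 has 2 neighbors: 761, 690.
deg(630) = 2; N(630) = {994, 638}.
Vertex 905 has 2 neighbors: 410, 643.
deg(481) = 2; N(481) = {507, 568}.
Every vertex has degree 2 (N=45); this is C_{45}, the 45-cycle.
The 23 distinct eigenvalues: [2.0, 1.980536, 1.922523, 1.827091, 1.696096, 1.532089, 1.338261, 1.118386, 0.876742, 0.618034, 0.347296, 0.069799, -0.209057, -0.483844, -0.749213, -1.0, -1.231323, -1.43868, -1.618034, -1.765895, -1.879385, -1.956295, -1.995128].
With N=45: ϑ(G) = 45·(-(-1)*2*cos(pi/45))/(2−(-2*cos(pi/45))) = 45*cos(pi/45)/(cos(pi/45) + 1).
≈ 22.472562 (to 6 d.p.).
Lovász sandwich 22 ≤ 45*cos(pi/45)/(cos(pi/45) + 1) ≤ 23: both strict.

45*cos(pi/45)/(cos(pi/45) + 1)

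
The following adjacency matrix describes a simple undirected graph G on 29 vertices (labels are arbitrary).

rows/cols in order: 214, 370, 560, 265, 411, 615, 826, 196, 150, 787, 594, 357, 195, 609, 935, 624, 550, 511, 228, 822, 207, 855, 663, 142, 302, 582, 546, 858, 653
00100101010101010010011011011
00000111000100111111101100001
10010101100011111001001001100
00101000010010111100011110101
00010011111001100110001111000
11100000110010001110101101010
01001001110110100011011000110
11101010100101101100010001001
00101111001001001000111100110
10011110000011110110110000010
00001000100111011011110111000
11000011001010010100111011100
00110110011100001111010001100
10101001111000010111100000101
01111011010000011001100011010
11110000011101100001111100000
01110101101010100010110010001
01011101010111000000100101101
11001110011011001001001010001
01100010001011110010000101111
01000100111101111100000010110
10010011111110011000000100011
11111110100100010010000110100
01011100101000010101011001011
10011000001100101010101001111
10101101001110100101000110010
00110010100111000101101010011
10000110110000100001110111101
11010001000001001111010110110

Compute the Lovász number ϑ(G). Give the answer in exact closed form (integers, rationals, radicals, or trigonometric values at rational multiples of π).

N(195) = {560, 265, 615, 826, 787, 594, 357, 550, 511, 228, 822, 855, 582, 546}, |N(195)| = 14.
deg(370) = 14; N(370) = {615, 826, 196, 357, 935, 624, 550, 511, 228, 822, 207, 663, 142, 653}.
deg(560) = 14; N(560) = {214, 265, 615, 196, 150, 195, 609, 935, 624, 550, 822, 663, 582, 546}.
N(787) = {214, 265, 411, 615, 826, 195, 609, 935, 624, 511, 228, 207, 855, 858}, |N(787)| = 14.
Regular of degree 14 on 29 vertices: Paley(29): SR with (k,λ,μ)=(14,6,7).
Distinct eigenvalues (to 5 d.p.): [14.0, 2.19258, -3.19258].
With N=29: ϑ(G) = 29·(-(-sqrt(29)/2 - 1/2))/(14−(-sqrt(29)/2 - 1/2)) = sqrt(29).
ϑ(G) ≈ 5.3852.

sqrt(29)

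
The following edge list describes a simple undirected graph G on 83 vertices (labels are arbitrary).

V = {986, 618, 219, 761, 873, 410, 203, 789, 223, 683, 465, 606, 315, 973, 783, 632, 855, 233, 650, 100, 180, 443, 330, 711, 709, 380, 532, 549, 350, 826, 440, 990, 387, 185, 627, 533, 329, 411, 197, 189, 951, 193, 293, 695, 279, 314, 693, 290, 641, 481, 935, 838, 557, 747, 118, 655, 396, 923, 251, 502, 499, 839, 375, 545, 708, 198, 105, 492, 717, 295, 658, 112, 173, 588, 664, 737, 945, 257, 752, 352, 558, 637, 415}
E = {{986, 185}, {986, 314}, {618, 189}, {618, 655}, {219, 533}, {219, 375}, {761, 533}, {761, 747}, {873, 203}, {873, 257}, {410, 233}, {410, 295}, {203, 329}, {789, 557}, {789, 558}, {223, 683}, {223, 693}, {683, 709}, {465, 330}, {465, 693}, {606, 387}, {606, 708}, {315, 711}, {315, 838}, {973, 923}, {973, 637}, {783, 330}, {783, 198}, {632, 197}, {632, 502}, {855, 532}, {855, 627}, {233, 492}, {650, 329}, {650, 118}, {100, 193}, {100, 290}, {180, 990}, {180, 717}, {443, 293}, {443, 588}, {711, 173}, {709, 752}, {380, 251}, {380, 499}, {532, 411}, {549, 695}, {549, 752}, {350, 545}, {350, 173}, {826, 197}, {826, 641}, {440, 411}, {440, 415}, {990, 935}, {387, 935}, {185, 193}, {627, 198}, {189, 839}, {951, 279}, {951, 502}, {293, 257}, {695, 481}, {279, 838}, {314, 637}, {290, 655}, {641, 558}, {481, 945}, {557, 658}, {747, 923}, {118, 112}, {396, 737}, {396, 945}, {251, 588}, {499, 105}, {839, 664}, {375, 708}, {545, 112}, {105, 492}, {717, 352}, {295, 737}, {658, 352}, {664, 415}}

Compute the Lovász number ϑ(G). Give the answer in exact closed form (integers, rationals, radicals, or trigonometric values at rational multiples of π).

83*cos(pi/83)/(cos(pi/83) + 1)

deg(198) = 2; N(198) = {783, 627}.
N(618) = {189, 655}, |N(618)| = 2.
deg(695) = 2; N(695) = {549, 481}.
deg(100) = 2; N(100) = {193, 290}.
Regular of degree 2 on 83 vertices: this is C_{83}, the 83-cycle.
A has 42 distinct eigenvalues ≈ [2.0, 1.99427, 1.97712, 1.94865, 1.90901, 1.85844, 1.79722, 1.72571, 1.64431, 1.5535, 1.45378, 1.34575, 1.23, 1.1072, 0.97807, 0.84333, 0.70376, 0.56016, 0.41335, 0.26418, 0.11349, -0.03785, -0.18897, -0.33901, -0.48711, -0.63242, -0.7741, -0.91135, -1.04338, -1.16944, -1.28879, -1.40077, -1.50472, -1.60005, -1.68622, -1.76273, -1.82914, -1.88507, -1.93021, -1.96429, -1.98712, -1.99857].
Lovász: ϑ = −83(-2*cos(pi/83))/(2+-(-1)*2*cos(pi/83)) = 83*cos(pi/83)/(cos(pi/83) + 1).
Numerically 41.485133.
Lovász sandwich 41 ≤ 83*cos(pi/83)/(cos(pi/83) + 1) ≤ 42: both strict.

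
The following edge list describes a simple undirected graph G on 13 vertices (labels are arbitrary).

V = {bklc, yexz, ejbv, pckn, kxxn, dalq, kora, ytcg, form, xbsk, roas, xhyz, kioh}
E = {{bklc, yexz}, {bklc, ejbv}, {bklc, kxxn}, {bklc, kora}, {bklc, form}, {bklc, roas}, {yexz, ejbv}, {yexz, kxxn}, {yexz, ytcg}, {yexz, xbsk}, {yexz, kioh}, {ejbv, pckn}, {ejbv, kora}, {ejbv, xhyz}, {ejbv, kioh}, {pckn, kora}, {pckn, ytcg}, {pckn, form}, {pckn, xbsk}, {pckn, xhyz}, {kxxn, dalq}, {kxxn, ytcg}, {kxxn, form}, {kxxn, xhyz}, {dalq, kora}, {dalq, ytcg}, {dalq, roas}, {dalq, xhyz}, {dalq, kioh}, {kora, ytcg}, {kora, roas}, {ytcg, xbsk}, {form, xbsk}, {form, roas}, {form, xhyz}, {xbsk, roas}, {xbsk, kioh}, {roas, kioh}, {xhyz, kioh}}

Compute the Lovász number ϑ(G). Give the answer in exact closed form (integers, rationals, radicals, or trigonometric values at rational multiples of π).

sqrt(13)

deg(roas) = 6; N(roas) = {bklc, dalq, kora, form, xbsk, kioh}.
N(yexz) = {bklc, ejbv, kxxn, ytcg, xbsk, kioh}, |N(yexz)| = 6.
deg(kxxn) = 6; N(kxxn) = {bklc, yexz, dalq, ytcg, form, xhyz}.
deg(xbsk) = 6; N(xbsk) = {yexz, pckn, ytcg, form, roas, kioh}.
6-regular, N=13; strongly regular (13,6,2,3).
spec(A) ≈ [6.0, 1.302776, -2.302776] (distinct, 6 d.p.).
ϑ = −N·λ_min/(λ_max−λ_min) = −13·(-sqrt(13)/2 - 1/2)/(6−(-sqrt(13)/2 - 1/2)) = sqrt(13).
≈ 3.60555 (to 5 d.p.).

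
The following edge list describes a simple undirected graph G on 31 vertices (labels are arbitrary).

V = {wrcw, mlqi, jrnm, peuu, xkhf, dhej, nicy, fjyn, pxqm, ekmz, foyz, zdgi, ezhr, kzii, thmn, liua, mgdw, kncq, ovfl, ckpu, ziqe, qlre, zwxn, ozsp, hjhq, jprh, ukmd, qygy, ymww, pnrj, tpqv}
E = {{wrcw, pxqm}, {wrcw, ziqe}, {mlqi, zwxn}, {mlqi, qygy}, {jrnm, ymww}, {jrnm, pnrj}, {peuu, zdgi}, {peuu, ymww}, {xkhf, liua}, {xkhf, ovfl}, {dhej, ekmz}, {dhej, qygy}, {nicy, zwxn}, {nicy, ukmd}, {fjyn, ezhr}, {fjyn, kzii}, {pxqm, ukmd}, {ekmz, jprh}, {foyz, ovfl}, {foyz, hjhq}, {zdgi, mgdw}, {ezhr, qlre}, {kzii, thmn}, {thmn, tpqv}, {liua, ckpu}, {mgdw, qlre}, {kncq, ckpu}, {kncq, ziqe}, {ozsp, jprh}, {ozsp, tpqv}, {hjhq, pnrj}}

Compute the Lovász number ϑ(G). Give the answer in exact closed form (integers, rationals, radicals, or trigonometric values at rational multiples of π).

Vertex xkhf has 2 neighbors: liua, ovfl.
N(ovfl) = {xkhf, foyz}, |N(ovfl)| = 2.
deg(ckpu) = 2; N(ckpu) = {liua, kncq}.
Vertex qygy has 2 neighbors: mlqi, dhej.
Regular of degree 2 on 31 vertices: this is C_{31}, the 31-cycle.
spec(A) ≈ [2.0, 1.95906, 1.83792, 1.64153, 1.37793, 1.05793, 0.69461, 0.30286, -0.1013, -0.50131, -0.88079, -1.22421, -1.51752, -1.74869, -1.90828, -1.98974] (distinct, 5 d.p.).
ϑ = −N·λ_min/(λ_max−λ_min) = −31·(-2*cos(pi/31))/(2−(-2*cos(pi/31))) = 31*cos(pi/31)/(cos(pi/31) + 1).
Numerically 15.460134989.
Lovász sandwich 15 ≤ 31*cos(pi/31)/(cos(pi/31) + 1) ≤ 16: both strict.

31*cos(pi/31)/(cos(pi/31) + 1)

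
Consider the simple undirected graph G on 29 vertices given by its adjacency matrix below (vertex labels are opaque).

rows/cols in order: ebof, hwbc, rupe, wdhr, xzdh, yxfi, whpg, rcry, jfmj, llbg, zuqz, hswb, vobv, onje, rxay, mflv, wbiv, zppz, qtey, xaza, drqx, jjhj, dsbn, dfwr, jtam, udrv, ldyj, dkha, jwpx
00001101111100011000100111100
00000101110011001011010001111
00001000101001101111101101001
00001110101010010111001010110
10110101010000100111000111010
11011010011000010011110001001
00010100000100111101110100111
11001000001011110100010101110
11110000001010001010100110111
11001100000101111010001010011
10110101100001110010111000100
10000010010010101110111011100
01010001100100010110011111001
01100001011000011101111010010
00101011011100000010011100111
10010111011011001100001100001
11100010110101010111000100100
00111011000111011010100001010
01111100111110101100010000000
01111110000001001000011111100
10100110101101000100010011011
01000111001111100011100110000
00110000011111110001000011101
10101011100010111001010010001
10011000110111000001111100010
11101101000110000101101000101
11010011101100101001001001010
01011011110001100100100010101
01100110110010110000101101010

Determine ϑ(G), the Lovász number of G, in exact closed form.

sqrt(29)

Vertex jwpx has 14 neighbors: hwbc, rupe, yxfi, whpg, jfmj, llbg, vobv, rxay, mflv, drqx, dsbn, dfwr, udrv, dkha.
Vertex drqx has 14 neighbors: ebof, rupe, yxfi, whpg, jfmj, zuqz, hswb, onje, zppz, jjhj, jtam, udrv, dkha, jwpx.
N(qtey) = {hwbc, rupe, wdhr, xzdh, yxfi, jfmj, llbg, zuqz, hswb, vobv, rxay, wbiv, zppz, jjhj}, |N(qtey)| = 14.
Vertex jjhj has 14 neighbors: hwbc, yxfi, whpg, rcry, zuqz, hswb, vobv, onje, rxay, qtey, xaza, drqx, dfwr, jtam.
14-regular, N=29; SR(29,14,6,7) — a Paley graph.
Distinct eigenvalues (to 3 d.p.): [14.0, 2.193, -3.193].
−29·(-sqrt(29)/2 - 1/2) / ((14)−(-sqrt(29)/2 - 1/2)) = sqrt(29) = ϑ(G).
Numerically 5.3851648.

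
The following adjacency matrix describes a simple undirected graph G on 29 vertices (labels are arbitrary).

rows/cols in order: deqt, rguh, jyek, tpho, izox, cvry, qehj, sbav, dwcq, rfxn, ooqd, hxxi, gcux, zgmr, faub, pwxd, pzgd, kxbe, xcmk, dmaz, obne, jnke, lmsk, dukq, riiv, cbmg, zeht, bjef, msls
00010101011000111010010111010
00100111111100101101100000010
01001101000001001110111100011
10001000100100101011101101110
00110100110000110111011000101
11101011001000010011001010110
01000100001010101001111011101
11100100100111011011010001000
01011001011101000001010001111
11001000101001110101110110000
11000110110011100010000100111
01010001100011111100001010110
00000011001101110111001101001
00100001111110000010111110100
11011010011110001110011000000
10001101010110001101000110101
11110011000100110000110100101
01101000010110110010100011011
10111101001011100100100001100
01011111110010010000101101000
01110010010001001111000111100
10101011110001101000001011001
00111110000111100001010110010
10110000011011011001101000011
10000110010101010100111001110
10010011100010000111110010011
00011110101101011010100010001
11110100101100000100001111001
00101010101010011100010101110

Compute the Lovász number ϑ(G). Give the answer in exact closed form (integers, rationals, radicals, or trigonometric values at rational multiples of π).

N(rguh) = {jyek, cvry, qehj, sbav, dwcq, rfxn, ooqd, hxxi, faub, pzgd, kxbe, dmaz, obne, bjef}, |N(rguh)| = 14.
N(obne) = {rguh, jyek, tpho, qehj, rfxn, zgmr, pzgd, kxbe, xcmk, dmaz, dukq, riiv, cbmg, zeht}, |N(obne)| = 14.
N(xcmk) = {deqt, jyek, tpho, izox, cvry, sbav, ooqd, gcux, zgmr, faub, kxbe, obne, cbmg, zeht}, |N(xcmk)| = 14.
N(rfxn) = {deqt, rguh, izox, dwcq, ooqd, zgmr, faub, pwxd, kxbe, dmaz, obne, jnke, dukq, riiv}, |N(rfxn)| = 14.
29-vertex 14-regular graph: Paley(29): SR with (k,λ,μ)=(14,6,7).
Distinct eigenvalues (to 4 d.p.): [14.0, 2.1926, -3.1926].
−29·(-sqrt(29)/2 - 1/2) / ((14)−(-sqrt(29)/2 - 1/2)) = sqrt(29) = ϑ(G).
≈ 5.3852 (to 4 d.p.).

sqrt(29)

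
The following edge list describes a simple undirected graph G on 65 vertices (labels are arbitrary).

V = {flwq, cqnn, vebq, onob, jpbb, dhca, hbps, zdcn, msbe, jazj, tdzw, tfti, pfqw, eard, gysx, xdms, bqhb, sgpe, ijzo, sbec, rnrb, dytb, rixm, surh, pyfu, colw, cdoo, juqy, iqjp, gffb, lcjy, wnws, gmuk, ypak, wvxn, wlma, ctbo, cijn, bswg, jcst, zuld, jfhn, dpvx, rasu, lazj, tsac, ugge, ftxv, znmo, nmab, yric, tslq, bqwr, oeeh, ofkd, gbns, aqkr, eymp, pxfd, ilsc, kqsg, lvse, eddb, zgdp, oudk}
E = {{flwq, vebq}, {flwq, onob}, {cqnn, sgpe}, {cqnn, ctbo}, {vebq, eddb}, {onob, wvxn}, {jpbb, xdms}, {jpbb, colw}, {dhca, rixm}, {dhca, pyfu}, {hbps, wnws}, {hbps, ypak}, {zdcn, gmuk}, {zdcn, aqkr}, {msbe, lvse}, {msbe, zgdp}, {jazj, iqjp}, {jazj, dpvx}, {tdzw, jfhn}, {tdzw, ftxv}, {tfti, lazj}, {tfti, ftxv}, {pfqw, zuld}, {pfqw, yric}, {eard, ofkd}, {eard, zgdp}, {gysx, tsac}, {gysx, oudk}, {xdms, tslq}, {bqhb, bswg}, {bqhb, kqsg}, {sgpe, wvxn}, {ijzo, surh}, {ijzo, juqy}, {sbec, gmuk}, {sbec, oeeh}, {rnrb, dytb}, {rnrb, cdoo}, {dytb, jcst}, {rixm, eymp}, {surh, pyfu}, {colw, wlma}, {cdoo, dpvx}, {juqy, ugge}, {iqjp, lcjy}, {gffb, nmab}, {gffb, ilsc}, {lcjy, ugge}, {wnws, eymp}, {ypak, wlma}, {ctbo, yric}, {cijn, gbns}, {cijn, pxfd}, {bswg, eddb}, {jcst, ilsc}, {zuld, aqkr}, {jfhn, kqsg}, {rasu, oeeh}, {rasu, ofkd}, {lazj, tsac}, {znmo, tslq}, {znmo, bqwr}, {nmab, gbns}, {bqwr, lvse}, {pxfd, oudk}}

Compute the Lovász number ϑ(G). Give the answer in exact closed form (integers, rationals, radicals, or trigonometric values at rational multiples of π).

65*cos(pi/65)/(cos(pi/65) + 1)

deg(tsac) = 2; N(tsac) = {gysx, lazj}.
Vertex cdoo has 2 neighbors: rnrb, dpvx.
N(jazj) = {iqjp, dpvx}, |N(jazj)| = 2.
Vertex iqjp has 2 neighbors: jazj, lcjy.
Every vertex has degree 2 (N=65); the odd cycle C_{65}.
The 33 distinct eigenvalues: [2.0, 1.990663, 1.96274, 1.916492, 1.852349, 1.770912, 1.67294, 1.559349, 1.431198, 1.289684, 1.136129, 0.971967, 0.798729, 0.618034, 0.431568, 0.241073, 0.048327, -0.14487, -0.336714, -0.525415, -0.70921, -0.886383, -1.05528, -1.214325, -1.362032, -1.497021, -1.618034, -1.723939, -1.813749, -1.886624, -1.941884, -1.979013, -1.997664].
−65·(-2*cos(pi/65)) / ((2)−(-2*cos(pi/65))) = 65*cos(pi/65)/(cos(pi/65) + 1) = ϑ(G).
Numerically 32.4810126.
Sandwich: α(G)=32 ≤ ϑ(G)=65*cos(pi/65)/(cos(pi/65) + 1) ≤ χ(Ḡ)=33 (both strict).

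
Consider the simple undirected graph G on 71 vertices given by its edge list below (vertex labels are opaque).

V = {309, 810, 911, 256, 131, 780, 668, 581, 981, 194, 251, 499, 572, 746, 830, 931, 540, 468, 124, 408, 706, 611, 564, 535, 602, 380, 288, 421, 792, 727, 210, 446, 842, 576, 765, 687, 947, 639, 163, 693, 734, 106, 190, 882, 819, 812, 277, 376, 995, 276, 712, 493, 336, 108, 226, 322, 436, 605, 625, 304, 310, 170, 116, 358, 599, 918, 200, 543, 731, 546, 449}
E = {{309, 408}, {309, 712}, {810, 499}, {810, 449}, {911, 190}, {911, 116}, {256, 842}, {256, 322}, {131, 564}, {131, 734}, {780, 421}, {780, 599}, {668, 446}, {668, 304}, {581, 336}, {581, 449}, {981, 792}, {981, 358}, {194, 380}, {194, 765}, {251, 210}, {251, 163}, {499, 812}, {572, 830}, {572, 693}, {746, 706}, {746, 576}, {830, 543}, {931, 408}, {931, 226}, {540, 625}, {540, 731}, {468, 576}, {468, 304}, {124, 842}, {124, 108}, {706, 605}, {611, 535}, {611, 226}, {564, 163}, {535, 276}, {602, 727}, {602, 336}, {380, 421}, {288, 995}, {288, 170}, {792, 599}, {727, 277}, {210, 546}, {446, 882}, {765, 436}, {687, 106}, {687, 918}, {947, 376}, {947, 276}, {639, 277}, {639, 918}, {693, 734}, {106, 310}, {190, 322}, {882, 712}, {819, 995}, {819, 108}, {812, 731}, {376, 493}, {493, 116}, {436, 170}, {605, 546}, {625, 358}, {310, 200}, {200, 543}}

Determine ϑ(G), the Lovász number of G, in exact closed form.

Vertex 712 has 2 neighbors: 309, 882.
N(108) = {124, 819}, |N(108)| = 2.
N(322) = {256, 190}, |N(322)| = 2.
Vertex 276 has 2 neighbors: 535, 947.
G on 71 vertices is 2-regular; connected 2-regular on 71 ⇒ C_{71}.
A has 36 distinct eigenvalues ≈ [2.0, 1.99217, 1.96876, 1.92993, 1.876, 1.80739, 1.72463, 1.62837, 1.51937, 1.39848, 1.26665, 1.1249, 0.97435, 0.81617, 0.6516, 0.48194, 0.3085, 0.13265, -0.04424, -0.22079, -0.3956, -0.56732, -0.7346, -0.89613, -1.05065, -1.19694, -1.33387, -1.46036, -1.57542, -1.67814, -1.76774, -1.8435, -1.90483, -1.95125, -1.98241, -1.99804].
With N=71: ϑ(G) = 71·(-(-1)*2*cos(pi/71))/(2−(-2*cos(pi/71))) = 71*cos(pi/71)/(cos(pi/71) + 1).
= 35.4826… (decimal).
35 ≤ 71*cos(pi/71)/(cos(pi/71) + 1) ≤ 36: both strict.

71*cos(pi/71)/(cos(pi/71) + 1)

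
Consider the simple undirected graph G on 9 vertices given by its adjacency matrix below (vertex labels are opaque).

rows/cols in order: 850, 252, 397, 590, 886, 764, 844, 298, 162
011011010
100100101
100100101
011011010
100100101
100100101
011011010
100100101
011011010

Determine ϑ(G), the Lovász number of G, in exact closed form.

5

deg(764) = 4; N(764) = {850, 590, 844, 162}.
N(844) = {252, 397, 886, 764, 298}, |N(844)| = 5.
Vertex 886 has 4 neighbors: 850, 590, 844, 162.
Vertex 590 has 5 neighbors: 252, 397, 886, 764, 298.
K_{5,4} (perfect); ϑ(G) = α(G) = max{5,4} = 5.
= 5.00000… (decimal).
Check 5 ≤ 5 ≤ 5: collapsed.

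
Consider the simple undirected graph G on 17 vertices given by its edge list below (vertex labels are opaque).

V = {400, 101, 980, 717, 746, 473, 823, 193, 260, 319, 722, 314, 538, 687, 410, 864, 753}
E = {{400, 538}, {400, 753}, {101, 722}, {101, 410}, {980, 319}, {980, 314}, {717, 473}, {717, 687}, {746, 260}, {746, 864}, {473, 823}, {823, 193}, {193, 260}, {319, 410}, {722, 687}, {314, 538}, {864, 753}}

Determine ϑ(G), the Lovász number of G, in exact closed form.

17*cos(pi/17)/(cos(pi/17) + 1)

N(753) = {400, 864}, |N(753)| = 2.
N(823) = {473, 193}, |N(823)| = 2.
Vertex 260 has 2 neighbors: 746, 193.
deg(314) = 2; N(314) = {980, 538}.
17-vertex 2-regular graph: the odd cycle C_{17}.
A has 9 distinct eigenvalues ≈ [2.0, 1.864944, 1.478018, 0.891477, 0.184537, -0.547326, -1.205269, -1.700434, -1.965946].
With N=17: ϑ(G) = 17·(-(-1)*2*cos(pi/17))/(2−(-2*cos(pi/17))) = 17*cos(pi/17)/(cos(pi/17) + 1).
= 8.42701431… (decimal).
Sandwich: α(G)=8 ≤ ϑ(G)=17*cos(pi/17)/(cos(pi/17) + 1) ≤ χ(Ḡ)=9 (both strict).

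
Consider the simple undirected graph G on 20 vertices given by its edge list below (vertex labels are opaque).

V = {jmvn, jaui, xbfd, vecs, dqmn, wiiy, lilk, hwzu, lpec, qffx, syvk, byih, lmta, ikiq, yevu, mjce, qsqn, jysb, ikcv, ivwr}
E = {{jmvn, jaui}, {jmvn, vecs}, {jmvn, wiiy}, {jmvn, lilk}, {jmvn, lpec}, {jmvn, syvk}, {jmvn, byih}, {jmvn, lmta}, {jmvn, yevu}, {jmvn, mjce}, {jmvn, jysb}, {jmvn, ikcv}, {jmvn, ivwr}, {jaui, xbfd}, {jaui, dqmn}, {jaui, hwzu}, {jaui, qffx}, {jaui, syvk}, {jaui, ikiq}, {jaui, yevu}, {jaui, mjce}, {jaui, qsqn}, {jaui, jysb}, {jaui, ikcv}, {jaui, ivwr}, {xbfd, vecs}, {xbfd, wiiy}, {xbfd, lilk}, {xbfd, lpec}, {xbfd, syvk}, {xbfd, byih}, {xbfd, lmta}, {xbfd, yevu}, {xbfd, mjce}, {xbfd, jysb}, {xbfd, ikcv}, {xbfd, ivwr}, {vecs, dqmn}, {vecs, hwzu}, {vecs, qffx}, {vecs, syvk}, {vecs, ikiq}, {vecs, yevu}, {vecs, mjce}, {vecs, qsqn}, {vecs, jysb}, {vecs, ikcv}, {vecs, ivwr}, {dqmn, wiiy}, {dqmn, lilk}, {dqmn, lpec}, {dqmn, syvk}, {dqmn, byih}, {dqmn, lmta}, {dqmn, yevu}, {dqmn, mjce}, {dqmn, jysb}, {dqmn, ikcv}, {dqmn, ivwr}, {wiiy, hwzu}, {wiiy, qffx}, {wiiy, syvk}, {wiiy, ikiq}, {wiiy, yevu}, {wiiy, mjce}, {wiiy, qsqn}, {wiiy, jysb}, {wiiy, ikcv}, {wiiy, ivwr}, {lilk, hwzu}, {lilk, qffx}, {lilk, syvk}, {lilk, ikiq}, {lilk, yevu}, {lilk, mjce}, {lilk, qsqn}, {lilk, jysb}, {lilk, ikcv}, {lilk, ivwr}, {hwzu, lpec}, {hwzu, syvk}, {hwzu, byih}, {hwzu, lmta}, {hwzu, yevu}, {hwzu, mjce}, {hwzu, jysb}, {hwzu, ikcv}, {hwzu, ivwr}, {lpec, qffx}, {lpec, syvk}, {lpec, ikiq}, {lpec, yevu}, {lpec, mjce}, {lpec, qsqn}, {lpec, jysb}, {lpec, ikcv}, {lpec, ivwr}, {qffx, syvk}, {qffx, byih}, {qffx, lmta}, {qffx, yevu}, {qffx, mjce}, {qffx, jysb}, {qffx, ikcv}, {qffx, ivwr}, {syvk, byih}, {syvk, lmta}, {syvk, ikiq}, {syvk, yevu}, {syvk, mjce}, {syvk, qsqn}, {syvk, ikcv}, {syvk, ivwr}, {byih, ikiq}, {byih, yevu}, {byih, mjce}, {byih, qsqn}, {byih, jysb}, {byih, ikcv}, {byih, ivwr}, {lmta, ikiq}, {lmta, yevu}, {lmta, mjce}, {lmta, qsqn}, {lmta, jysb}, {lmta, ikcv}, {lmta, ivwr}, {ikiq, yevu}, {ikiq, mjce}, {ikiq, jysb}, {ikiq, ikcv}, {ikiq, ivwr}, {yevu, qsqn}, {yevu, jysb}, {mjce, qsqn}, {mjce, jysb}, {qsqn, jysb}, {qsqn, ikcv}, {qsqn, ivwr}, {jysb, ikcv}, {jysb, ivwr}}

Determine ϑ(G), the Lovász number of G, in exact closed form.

Vertex dqmn has 13 neighbors: jaui, vecs, wiiy, lilk, lpec, syvk, byih, lmta, yevu, mjce, jysb, ikcv, ivwr.
N(qsqn) = {jaui, vecs, wiiy, lilk, lpec, syvk, byih, lmta, yevu, mjce, jysb, ikcv, ivwr}, |N(qsqn)| = 13.
N(ikcv) = {jmvn, jaui, xbfd, vecs, dqmn, wiiy, lilk, hwzu, lpec, qffx, syvk, byih, lmta, ikiq, qsqn, jysb}, |N(ikcv)| = 16.
N(syvk) = {jmvn, jaui, xbfd, vecs, dqmn, wiiy, lilk, hwzu, lpec, qffx, byih, lmta, ikiq, yevu, mjce, qsqn, ikcv, ivwr}, |N(syvk)| = 18.
K_{7,7,4,2} (perfect); ϑ(G) = α(G) = max{7,7,4,2} = 7.
Numerically 7.00000000.
Sandwich: α(G)=7 ≤ ϑ(G)=7 ≤ χ(Ḡ)=7 (collapsed).

7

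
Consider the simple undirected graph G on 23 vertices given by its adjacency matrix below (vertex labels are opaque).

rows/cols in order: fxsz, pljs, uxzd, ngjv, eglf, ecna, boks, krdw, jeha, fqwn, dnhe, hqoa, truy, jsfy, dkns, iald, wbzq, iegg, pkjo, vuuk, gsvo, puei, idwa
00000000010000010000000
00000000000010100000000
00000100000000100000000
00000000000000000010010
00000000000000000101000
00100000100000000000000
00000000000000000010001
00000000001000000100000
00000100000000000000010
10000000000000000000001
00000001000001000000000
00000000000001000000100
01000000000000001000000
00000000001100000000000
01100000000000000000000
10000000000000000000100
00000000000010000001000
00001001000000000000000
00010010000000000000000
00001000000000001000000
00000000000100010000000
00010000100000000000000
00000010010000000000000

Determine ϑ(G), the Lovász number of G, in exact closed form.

Vertex uxzd has 2 neighbors: ecna, dkns.
N(hqoa) = {jsfy, gsvo}, |N(hqoa)| = 2.
Vertex iegg has 2 neighbors: eglf, krdw.
N(ngjv) = {pkjo, puei}, |N(ngjv)| = 2.
2-regular, N=23; the odd cycle C_{23}.
Distinct eigenvalues (to 4 d.p.): [2.0, 1.9258, 1.7088, 1.3651, 0.9201, 0.4069, -0.1365, -0.6698, -1.1534, -1.5514, -1.8344, -1.9814].
Lovász (edge-transitive): ϑ = −23·(-2*cos(pi/23))/((2)−(-2*cos(pi/23))) = 23*cos(pi/23)/(cos(pi/23) + 1).
= 11.44619361… (decimal).
Lovász sandwich 11 ≤ 23*cos(pi/23)/(cos(pi/23) + 1) ≤ 12: both strict.

23*cos(pi/23)/(cos(pi/23) + 1)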